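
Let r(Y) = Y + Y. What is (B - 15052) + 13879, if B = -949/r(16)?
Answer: -38485/32 ≈ -1202.7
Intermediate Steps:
r(Y) = 2*Y
B = -949/32 (B = -949/(2*16) = -949/32 ≈ -29.656)
(B - 15052) + 13879 = (-949/32 - 15052) + 13879 = -482613/32 + 13879 = -38485/32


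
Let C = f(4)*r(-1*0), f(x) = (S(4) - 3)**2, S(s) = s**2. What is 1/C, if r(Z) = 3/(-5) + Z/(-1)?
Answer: -5/507 ≈ -0.0098619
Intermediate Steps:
f(x) = 169 (f(x) = (4**2 - 3)**2 = (16 - 3)**2 = 13**2 = 169)
r(Z) = -3/5 - Z (r(Z) = 3*(-1/5) + Z*(-1) = -3/5 - Z)
C = -507/5 (C = 169*(-3/5 - (-1)*0) = 169*(-3/5 - 1*0) = 169*(-3/5 + 0) = 169*(-3/5) = -507/5 ≈ -101.40)
1/C = 1/(-507/5) = -5/507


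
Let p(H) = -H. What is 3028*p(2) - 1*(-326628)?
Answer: 320572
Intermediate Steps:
3028*p(2) - 1*(-326628) = 3028*(-1*2) - 1*(-326628) = 3028*(-2) + 326628 = -6056 + 326628 = 320572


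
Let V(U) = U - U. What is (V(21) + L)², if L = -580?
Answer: 336400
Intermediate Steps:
V(U) = 0
(V(21) + L)² = (0 - 580)² = (-580)² = 336400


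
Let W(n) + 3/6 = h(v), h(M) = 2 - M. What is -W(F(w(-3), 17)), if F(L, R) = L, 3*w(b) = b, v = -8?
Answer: -19/2 ≈ -9.5000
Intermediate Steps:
w(b) = b/3
W(n) = 19/2 (W(n) = -½ + (2 - 1*(-8)) = -½ + (2 + 8) = -½ + 10 = 19/2)
-W(F(w(-3), 17)) = -1*19/2 = -19/2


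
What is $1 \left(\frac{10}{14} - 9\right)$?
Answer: $- \frac{58}{7} \approx -8.2857$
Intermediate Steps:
$1 \left(\frac{10}{14} - 9\right) = 1 \left(10 \cdot \frac{1}{14} - 9\right) = 1 \left(\frac{5}{7} - 9\right) = 1 \left(- \frac{58}{7}\right) = - \frac{58}{7}$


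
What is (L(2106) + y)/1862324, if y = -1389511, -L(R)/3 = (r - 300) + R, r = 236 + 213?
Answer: -349069/465581 ≈ -0.74975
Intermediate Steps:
r = 449
L(R) = -447 - 3*R (L(R) = -3*((449 - 300) + R) = -3*(149 + R) = -447 - 3*R)
(L(2106) + y)/1862324 = ((-447 - 3*2106) - 1389511)/1862324 = ((-447 - 6318) - 1389511)*(1/1862324) = (-6765 - 1389511)*(1/1862324) = -1396276*1/1862324 = -349069/465581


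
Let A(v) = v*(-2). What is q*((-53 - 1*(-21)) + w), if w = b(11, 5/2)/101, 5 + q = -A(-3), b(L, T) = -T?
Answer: 71159/202 ≈ 352.27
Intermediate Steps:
A(v) = -2*v
q = -11 (q = -5 - (-2)*(-3) = -5 - 1*6 = -5 - 6 = -11)
w = -5/202 (w = -5/2/101 = -5/2*(1/101) = -1*5/2*(1/101) = -5/2*1/101 = -5/202 ≈ -0.024752)
q*((-53 - 1*(-21)) + w) = -11*((-53 - 1*(-21)) - 5/202) = -11*((-53 + 21) - 5/202) = -11*(-32 - 5/202) = -11*(-6469/202) = 71159/202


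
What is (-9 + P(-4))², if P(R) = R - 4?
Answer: 289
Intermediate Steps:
P(R) = -4 + R
(-9 + P(-4))² = (-9 + (-4 - 4))² = (-9 - 8)² = (-17)² = 289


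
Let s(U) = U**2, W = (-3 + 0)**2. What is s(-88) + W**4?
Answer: 14305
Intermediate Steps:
W = 9 (W = (-3)**2 = 9)
s(-88) + W**4 = (-88)**2 + 9**4 = 7744 + 6561 = 14305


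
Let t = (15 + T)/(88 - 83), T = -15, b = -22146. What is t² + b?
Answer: -22146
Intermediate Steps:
t = 0 (t = (15 - 15)/(88 - 83) = 0/5 = 0*(⅕) = 0)
t² + b = 0² - 22146 = 0 - 22146 = -22146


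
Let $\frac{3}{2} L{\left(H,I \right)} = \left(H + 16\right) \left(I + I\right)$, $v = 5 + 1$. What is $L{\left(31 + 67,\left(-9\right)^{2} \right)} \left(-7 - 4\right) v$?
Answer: $-812592$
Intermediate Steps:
$v = 6$
$L{\left(H,I \right)} = \frac{4 I \left(16 + H\right)}{3}$ ($L{\left(H,I \right)} = \frac{2 \left(H + 16\right) \left(I + I\right)}{3} = \frac{2 \left(16 + H\right) 2 I}{3} = \frac{2 \cdot 2 I \left(16 + H\right)}{3} = \frac{4 I \left(16 + H\right)}{3}$)
$L{\left(31 + 67,\left(-9\right)^{2} \right)} \left(-7 - 4\right) v = \frac{4 \left(-9\right)^{2} \left(16 + \left(31 + 67\right)\right)}{3} \left(-7 - 4\right) 6 = \frac{4}{3} \cdot 81 \left(16 + 98\right) \left(\left(-11\right) 6\right) = \frac{4}{3} \cdot 81 \cdot 114 \left(-66\right) = 12312 \left(-66\right) = -812592$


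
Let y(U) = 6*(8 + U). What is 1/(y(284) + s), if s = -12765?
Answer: -1/11013 ≈ -9.0802e-5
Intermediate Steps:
y(U) = 48 + 6*U
1/(y(284) + s) = 1/((48 + 6*284) - 12765) = 1/((48 + 1704) - 12765) = 1/(1752 - 12765) = 1/(-11013) = -1/11013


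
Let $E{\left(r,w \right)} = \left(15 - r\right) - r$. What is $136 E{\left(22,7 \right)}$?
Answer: $-3944$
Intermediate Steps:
$E{\left(r,w \right)} = 15 - 2 r$
$136 E{\left(22,7 \right)} = 136 \left(15 - 44\right) = 136 \left(-29\right) = -3944$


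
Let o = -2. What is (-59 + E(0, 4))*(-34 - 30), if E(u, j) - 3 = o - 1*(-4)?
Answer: 3456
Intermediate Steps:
E(u, j) = 5 (E(u, j) = 3 + (-2 - 1*(-4)) = 3 + (-2 + 4) = 3 + 2 = 5)
(-59 + E(0, 4))*(-34 - 30) = (-59 + 5)*(-34 - 30) = -54*(-64) = 3456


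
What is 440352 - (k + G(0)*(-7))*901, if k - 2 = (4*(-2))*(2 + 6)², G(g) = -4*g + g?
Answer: 899862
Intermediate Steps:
G(g) = -3*g
k = -510 (k = 2 + (4*(-2))*(2 + 6)² = 2 - 8*8² = 2 - 8*64 = 2 - 512 = -510)
440352 - (k + G(0)*(-7))*901 = 440352 - (-510 - 3*0*(-7))*901 = 440352 - (-510 + 0*(-7))*901 = 440352 - (-510 + 0)*901 = 440352 - (-510)*901 = 440352 - 1*(-459510) = 440352 + 459510 = 899862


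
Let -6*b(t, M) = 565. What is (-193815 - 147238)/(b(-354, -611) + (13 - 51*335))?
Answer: 2046318/102997 ≈ 19.868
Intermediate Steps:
b(t, M) = -565/6 (b(t, M) = -⅙*565 = -565/6)
(-193815 - 147238)/(b(-354, -611) + (13 - 51*335)) = (-193815 - 147238)/(-565/6 + (13 - 51*335)) = -341053/(-565/6 + (13 - 17085)) = -341053/(-565/6 - 17072) = -341053/(-102997/6) = -341053*(-6/102997) = 2046318/102997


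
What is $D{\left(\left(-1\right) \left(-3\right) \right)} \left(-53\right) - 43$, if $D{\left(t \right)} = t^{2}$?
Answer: $-520$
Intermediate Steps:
$D{\left(\left(-1\right) \left(-3\right) \right)} \left(-53\right) - 43 = \left(\left(-1\right) \left(-3\right)\right)^{2} \left(-53\right) - 43 = 3^{2} \left(-53\right) - 43 = 9 \left(-53\right) - 43 = -477 - 43 = -520$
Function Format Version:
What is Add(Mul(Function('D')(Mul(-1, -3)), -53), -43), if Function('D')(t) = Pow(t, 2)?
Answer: -520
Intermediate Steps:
Add(Mul(Function('D')(Mul(-1, -3)), -53), -43) = Add(Mul(Pow(Mul(-1, -3), 2), -53), -43) = Add(Mul(Pow(3, 2), -53), -43) = Add(Mul(9, -53), -43) = Add(-477, -43) = -520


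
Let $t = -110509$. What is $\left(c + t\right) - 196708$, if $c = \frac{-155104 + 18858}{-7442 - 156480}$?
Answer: $- \frac{2289067674}{7451} \approx -3.0722 \cdot 10^{5}$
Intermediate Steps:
$c = \frac{6193}{7451}$ ($c = - \frac{136246}{-163922} = \left(-136246\right) \left(- \frac{1}{163922}\right) = \frac{6193}{7451} \approx 0.83116$)
$\left(c + t\right) - 196708 = \left(\frac{6193}{7451} - 110509\right) - 196708 = - \frac{823396366}{7451} - 196708 = - \frac{2289067674}{7451}$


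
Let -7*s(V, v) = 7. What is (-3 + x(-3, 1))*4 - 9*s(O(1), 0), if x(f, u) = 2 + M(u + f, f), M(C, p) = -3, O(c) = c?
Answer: -7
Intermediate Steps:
s(V, v) = -1 (s(V, v) = -⅐*7 = -1)
x(f, u) = -1 (x(f, u) = 2 - 3 = -1)
(-3 + x(-3, 1))*4 - 9*s(O(1), 0) = (-3 - 1)*4 - 9*(-1) = -4*4 + 9 = -16 + 9 = -7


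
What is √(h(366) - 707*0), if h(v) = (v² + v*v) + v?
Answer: √268278 ≈ 517.96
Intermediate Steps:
h(v) = v + 2*v² (h(v) = (v² + v²) + v = 2*v² + v = v + 2*v²)
√(h(366) - 707*0) = √(366*(1 + 2*366) - 707*0) = √(366*(1 + 732) + 0) = √(366*733 + 0) = √(268278 + 0) = √268278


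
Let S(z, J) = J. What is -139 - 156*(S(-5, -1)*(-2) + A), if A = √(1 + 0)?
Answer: -607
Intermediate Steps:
A = 1 (A = √1 = 1)
-139 - 156*(S(-5, -1)*(-2) + A) = -139 - 156*(-1*(-2) + 1) = -139 - 156*(2 + 1) = -139 - 156*3 = -139 - 468 = -607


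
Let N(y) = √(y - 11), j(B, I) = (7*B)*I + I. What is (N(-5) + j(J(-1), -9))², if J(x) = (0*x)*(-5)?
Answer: 65 - 72*I ≈ 65.0 - 72.0*I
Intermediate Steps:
J(x) = 0 (J(x) = 0*(-5) = 0)
j(B, I) = I + 7*B*I (j(B, I) = 7*B*I + I = I + 7*B*I)
N(y) = √(-11 + y)
(N(-5) + j(J(-1), -9))² = (√(-11 - 5) - 9*(1 + 7*0))² = (√(-16) - 9*(1 + 0))² = (4*I - 9*1)² = (4*I - 9)² = (-9 + 4*I)²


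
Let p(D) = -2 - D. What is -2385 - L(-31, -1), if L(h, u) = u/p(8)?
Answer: -23851/10 ≈ -2385.1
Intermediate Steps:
L(h, u) = -u/10 (L(h, u) = u/(-2 - 1*8) = u/(-2 - 8) = u/(-10) = u*(-⅒) = -u/10)
-2385 - L(-31, -1) = -2385 - (-1)*(-1)/10 = -2385 - 1*⅒ = -2385 - ⅒ = -23851/10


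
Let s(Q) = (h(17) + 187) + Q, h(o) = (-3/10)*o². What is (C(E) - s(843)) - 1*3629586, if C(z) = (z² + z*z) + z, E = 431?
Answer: -32585763/10 ≈ -3.2586e+6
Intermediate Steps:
C(z) = z + 2*z² (C(z) = (z² + z²) + z = 2*z² + z = z + 2*z²)
h(o) = -3*o²/10 (h(o) = (-3*⅒)*o² = -3*o²/10)
s(Q) = 1003/10 + Q (s(Q) = (-3/10*17² + 187) + Q = (-3/10*289 + 187) + Q = (-867/10 + 187) + Q = 1003/10 + Q)
(C(E) - s(843)) - 1*3629586 = (431*(1 + 2*431) - (1003/10 + 843)) - 1*3629586 = (431*(1 + 862) - 1*9433/10) - 3629586 = (431*863 - 9433/10) - 3629586 = (371953 - 9433/10) - 3629586 = 3710097/10 - 3629586 = -32585763/10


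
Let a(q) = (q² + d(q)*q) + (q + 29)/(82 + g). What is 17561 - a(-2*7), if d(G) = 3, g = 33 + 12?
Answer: 2210674/127 ≈ 17407.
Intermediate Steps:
g = 45
a(q) = 29/127 + q² + 382*q/127 (a(q) = (q² + 3*q) + (q + 29)/(82 + 45) = (q² + 3*q) + (29 + q)/127 = (q² + 3*q) + (29 + q)*(1/127) = (q² + 3*q) + (29/127 + q/127) = 29/127 + q² + 382*q/127)
17561 - a(-2*7) = 17561 - (29/127 + (-2*7)² + 382*(-2*7)/127) = 17561 - (29/127 + (-14)² + (382/127)*(-14)) = 17561 - (29/127 + 196 - 5348/127) = 17561 - 1*19573/127 = 17561 - 19573/127 = 2210674/127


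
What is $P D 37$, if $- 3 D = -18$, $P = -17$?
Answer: $-3774$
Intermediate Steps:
$D = 6$ ($D = \left(- \frac{1}{3}\right) \left(-18\right) = 6$)
$P D 37 = \left(-17\right) 6 \cdot 37 = \left(-102\right) 37 = -3774$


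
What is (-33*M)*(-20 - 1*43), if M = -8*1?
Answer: -16632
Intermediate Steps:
M = -8
(-33*M)*(-20 - 1*43) = (-33*(-8))*(-20 - 1*43) = 264*(-20 - 43) = 264*(-63) = -16632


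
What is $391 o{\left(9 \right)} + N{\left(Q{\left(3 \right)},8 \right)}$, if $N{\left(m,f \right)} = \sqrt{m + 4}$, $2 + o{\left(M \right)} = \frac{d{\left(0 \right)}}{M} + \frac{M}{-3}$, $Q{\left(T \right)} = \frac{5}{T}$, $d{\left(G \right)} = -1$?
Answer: $- \frac{17986}{9} + \frac{\sqrt{51}}{3} \approx -1996.1$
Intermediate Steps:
$o{\left(M \right)} = -2 - \frac{1}{M} - \frac{M}{3}$ ($o{\left(M \right)} = -2 + \left(- \frac{1}{M} + \frac{M}{-3}\right) = -2 + \left(- \frac{1}{M} + M \left(- \frac{1}{3}\right)\right) = -2 - \left(\frac{1}{M} + \frac{M}{3}\right) = -2 - \frac{1}{M} - \frac{M}{3}$)
$N{\left(m,f \right)} = \sqrt{4 + m}$
$391 o{\left(9 \right)} + N{\left(Q{\left(3 \right)},8 \right)} = 391 \left(-2 - \frac{1}{9} - 3\right) + \sqrt{4 + \frac{5}{3}} = 391 \left(- \frac{46}{9}\right) + \sqrt{\frac{17}{3}} = - \frac{17986}{9} + \frac{\sqrt{51}}{3}$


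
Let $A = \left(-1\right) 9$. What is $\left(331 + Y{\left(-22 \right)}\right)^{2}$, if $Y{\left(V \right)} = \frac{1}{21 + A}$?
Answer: $\frac{15784729}{144} \approx 1.0962 \cdot 10^{5}$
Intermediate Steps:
$A = -9$
$Y{\left(V \right)} = \frac{1}{12}$ ($Y{\left(V \right)} = \frac{1}{21 - 9} = \frac{1}{12}$)
$\left(331 + Y{\left(-22 \right)}\right)^{2} = \left(331 + \frac{1}{12}\right)^{2} = \left(\frac{3973}{12}\right)^{2} = \frac{15784729}{144}$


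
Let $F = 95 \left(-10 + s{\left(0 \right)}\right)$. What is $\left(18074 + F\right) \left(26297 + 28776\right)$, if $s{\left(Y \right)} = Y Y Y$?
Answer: $943070052$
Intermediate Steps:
$s{\left(Y \right)} = Y^{3}$ ($s{\left(Y \right)} = Y^{2} Y = Y^{3}$)
$F = -950$ ($F = 95 \left(-10 + 0^{3}\right) = 95 \left(-10 + 0\right) = 95 \left(-10\right) = -950$)
$\left(18074 + F\right) \left(26297 + 28776\right) = \left(18074 - 950\right) \left(26297 + 28776\right) = 17124 \cdot 55073 = 943070052$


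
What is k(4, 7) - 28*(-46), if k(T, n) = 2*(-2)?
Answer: 1284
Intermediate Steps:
k(T, n) = -4
k(4, 7) - 28*(-46) = -4 - 28*(-46) = -4 + 1288 = 1284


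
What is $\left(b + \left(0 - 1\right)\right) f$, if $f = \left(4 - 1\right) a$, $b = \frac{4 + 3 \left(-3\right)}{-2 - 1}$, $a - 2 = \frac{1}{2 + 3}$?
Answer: $\frac{22}{5} \approx 4.4$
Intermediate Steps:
$a = \frac{11}{5}$ ($a = 2 + \frac{1}{2 + 3} = 2 + \frac{1}{5} = \frac{11}{5} \approx 2.2$)
$b = \frac{5}{3}$ ($b = \frac{4 - 9}{-3} = \left(-5\right) \left(- \frac{1}{3}\right) = \frac{5}{3} \approx 1.6667$)
$f = \frac{33}{5}$ ($f = \left(4 - 1\right) \frac{11}{5} = 3 \cdot \frac{11}{5} = \frac{33}{5} \approx 6.6$)
$\left(b + \left(0 - 1\right)\right) f = \left(\frac{5}{3} + \left(0 - 1\right)\right) \frac{33}{5} = \left(\frac{5}{3} - 1\right) \frac{33}{5} = \frac{2}{3} \cdot \frac{33}{5} = \frac{22}{5}$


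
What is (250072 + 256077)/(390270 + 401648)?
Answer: 506149/791918 ≈ 0.63914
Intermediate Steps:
(250072 + 256077)/(390270 + 401648) = 506149/791918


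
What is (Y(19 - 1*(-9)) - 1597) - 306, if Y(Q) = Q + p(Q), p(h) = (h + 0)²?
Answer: -1091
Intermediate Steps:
p(h) = h²
Y(Q) = Q + Q²
(Y(19 - 1*(-9)) - 1597) - 306 = ((19 - 1*(-9))*(1 + (19 - 1*(-9))) - 1597) - 306 = ((19 + 9)*(1 + (19 + 9)) - 1597) - 306 = (28*(1 + 28) - 1597) - 306 = (28*29 - 1597) - 306 = (812 - 1597) - 306 = -785 - 306 = -1091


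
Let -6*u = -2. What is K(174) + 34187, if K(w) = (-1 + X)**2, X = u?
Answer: 307687/9 ≈ 34187.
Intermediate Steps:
u = 1/3 (u = -1/6*(-2) = 1/3 ≈ 0.33333)
X = 1/3 ≈ 0.33333
K(w) = 4/9 (K(w) = (-1 + 1/3)**2 = (-2/3)**2 = 4/9)
K(174) + 34187 = 4/9 + 34187 = 307687/9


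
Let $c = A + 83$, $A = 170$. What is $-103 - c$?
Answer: $-356$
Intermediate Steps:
$c = 253$ ($c = 170 + 83 = 253$)
$-103 - c = -103 - 253 = -356$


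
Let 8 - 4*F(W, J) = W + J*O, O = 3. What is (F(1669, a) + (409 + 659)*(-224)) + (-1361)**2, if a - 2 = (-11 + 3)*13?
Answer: 6451001/4 ≈ 1.6128e+6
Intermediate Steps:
a = -102 (a = 2 + (-11 + 3)*13 = 2 - 8*13 = 2 - 104 = -102)
F(W, J) = 2 - 3*J/4 - W/4 (F(W, J) = 2 - (W + J*3)/4 = 2 - (W + 3*J)/4 = 2 + (-3*J/4 - W/4) = 2 - 3*J/4 - W/4)
(F(1669, a) + (409 + 659)*(-224)) + (-1361)**2 = ((2 - 3/4*(-102) - 1/4*1669) + (409 + 659)*(-224)) + (-1361)**2 = ((2 + 153/2 - 1669/4) + 1068*(-224)) + 1852321 = (-1355/4 - 239232) + 1852321 = -958283/4 + 1852321 = 6451001/4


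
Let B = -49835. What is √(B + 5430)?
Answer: I*√44405 ≈ 210.72*I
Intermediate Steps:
√(B + 5430) = √(-49835 + 5430) = √(-44405) = I*√44405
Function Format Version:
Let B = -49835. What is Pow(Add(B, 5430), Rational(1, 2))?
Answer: Mul(I, Pow(44405, Rational(1, 2))) ≈ Mul(210.72, I)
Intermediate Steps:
Pow(Add(B, 5430), Rational(1, 2)) = Pow(Add(-49835, 5430), Rational(1, 2)) = Pow(-44405, Rational(1, 2)) = Mul(I, Pow(44405, Rational(1, 2)))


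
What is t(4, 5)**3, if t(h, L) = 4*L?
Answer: 8000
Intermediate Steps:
t(4, 5)**3 = (4*5)**3 = 20**3 = 8000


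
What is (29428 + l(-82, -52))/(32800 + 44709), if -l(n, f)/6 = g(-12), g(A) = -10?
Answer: 29488/77509 ≈ 0.38045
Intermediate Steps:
l(n, f) = 60 (l(n, f) = -6*(-10) = 60)
(29428 + l(-82, -52))/(32800 + 44709) = (29428 + 60)/(32800 + 44709) = 29488/77509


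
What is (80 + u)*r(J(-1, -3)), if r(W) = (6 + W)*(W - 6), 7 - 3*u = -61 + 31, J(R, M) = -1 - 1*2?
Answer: -2493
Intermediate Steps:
J(R, M) = -3 (J(R, M) = -1 - 2 = -3)
u = 37/3 (u = 7/3 - (-61 + 31)/3 = 7/3 - 1/3*(-30) = 7/3 + 10 = 37/3 ≈ 12.333)
r(W) = (-6 + W)*(6 + W) (r(W) = (6 + W)*(-6 + W) = (-6 + W)*(6 + W))
(80 + u)*r(J(-1, -3)) = (80 + 37/3)*(-36 + (-3)**2) = 277*(-36 + 9)/3 = (277/3)*(-27) = -2493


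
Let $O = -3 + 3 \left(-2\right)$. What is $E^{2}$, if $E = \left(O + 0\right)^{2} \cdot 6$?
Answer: $236196$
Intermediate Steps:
$O = -9$ ($O = -3 - 6 = -9$)
$E = 486$ ($E = \left(-9 + 0\right)^{2} \cdot 6 = \left(-9\right)^{2} \cdot 6 = 81 \cdot 6 = 486$)
$E^{2} = 486^{2} = 236196$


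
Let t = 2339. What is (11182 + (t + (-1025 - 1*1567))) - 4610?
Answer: 6319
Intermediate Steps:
(11182 + (t + (-1025 - 1*1567))) - 4610 = (11182 + (2339 + (-1025 - 1*1567))) - 4610 = (11182 + (2339 + (-1025 - 1567))) - 4610 = (11182 + (2339 - 2592)) - 4610 = (11182 - 253) - 4610 = 10929 - 4610 = 6319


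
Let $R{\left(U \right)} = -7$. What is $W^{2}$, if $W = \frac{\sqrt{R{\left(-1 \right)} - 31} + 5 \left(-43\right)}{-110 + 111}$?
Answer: $\left(215 - i \sqrt{38}\right)^{2} \approx 46187.0 - 2650.7 i$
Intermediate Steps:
$W = -215 + i \sqrt{38}$ ($W = \frac{\sqrt{-7 - 31} + 5 \left(-43\right)}{-110 + 111} = \frac{\sqrt{-38} - 215}{1} = \left(i \sqrt{38} - 215\right) 1 = \left(-215 + i \sqrt{38}\right) 1 = -215 + i \sqrt{38} \approx -215.0 + 6.1644 i$)
$W^{2} = \left(-215 + i \sqrt{38}\right)^{2}$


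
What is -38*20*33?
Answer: -25080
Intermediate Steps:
-38*20*33 = -760*33 = -25080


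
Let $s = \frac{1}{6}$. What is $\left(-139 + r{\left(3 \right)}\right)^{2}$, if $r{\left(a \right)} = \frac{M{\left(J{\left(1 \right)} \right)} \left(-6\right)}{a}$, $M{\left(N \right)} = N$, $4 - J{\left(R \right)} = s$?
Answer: $\frac{193600}{9} \approx 21511.0$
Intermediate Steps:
$s = \frac{1}{6} \approx 0.16667$
$J{\left(R \right)} = \frac{23}{6}$ ($J{\left(R \right)} = 4 - \frac{1}{6} = \frac{23}{6}$)
$r{\left(a \right)} = - \frac{23}{a}$ ($r{\left(a \right)} = \frac{\frac{23}{6} \left(-6\right)}{a} = - \frac{23}{a}$)
$\left(-139 + r{\left(3 \right)}\right)^{2} = \left(-139 - \frac{23}{3}\right)^{2} = \left(- \frac{440}{3}\right)^{2} = \frac{193600}{9}$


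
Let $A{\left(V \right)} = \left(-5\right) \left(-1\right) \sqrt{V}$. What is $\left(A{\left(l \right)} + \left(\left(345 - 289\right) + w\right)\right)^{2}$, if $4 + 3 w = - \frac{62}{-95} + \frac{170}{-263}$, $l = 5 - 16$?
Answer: $\frac{15246093201541}{5618252025} + \frac{8195392 i \sqrt{11}}{14991} \approx 2713.7 + 1813.2 i$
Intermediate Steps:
$l = -11$ ($l = 5 - 16 = -11$)
$w = - \frac{99784}{74955}$ ($w = - \frac{4}{3} + \frac{- \frac{62}{-95} + \frac{170}{-263}}{3} = - \frac{4}{3} + \frac{\left(-62\right) \left(- \frac{1}{95}\right) + 170 \left(- \frac{1}{263}\right)}{3} = - \frac{4}{3} + \frac{\frac{62}{95} - \frac{170}{263}}{3} = - \frac{4}{3} + \frac{1}{3} \cdot \frac{156}{24985} = - \frac{4}{3} + \frac{52}{24985} = - \frac{99784}{74955} \approx -1.3313$)
$A{\left(V \right)} = 5 \sqrt{V}$
$\left(A{\left(l \right)} + \left(\left(345 - 289\right) + w\right)\right)^{2} = \left(5 \sqrt{-11} + \left(\left(345 - 289\right) - \frac{99784}{74955}\right)\right)^{2} = \left(5 i \sqrt{11} + \left(56 - \frac{99784}{74955}\right)\right)^{2} = \left(5 i \sqrt{11} + \frac{4097696}{74955}\right)^{2} = \left(\frac{4097696}{74955} + 5 i \sqrt{11}\right)^{2}$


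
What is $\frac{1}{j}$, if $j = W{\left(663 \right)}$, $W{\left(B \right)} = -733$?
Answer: $- \frac{1}{733} \approx -0.0013643$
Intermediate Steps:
$j = -733$
$\frac{1}{j} = \frac{1}{-733} = - \frac{1}{733}$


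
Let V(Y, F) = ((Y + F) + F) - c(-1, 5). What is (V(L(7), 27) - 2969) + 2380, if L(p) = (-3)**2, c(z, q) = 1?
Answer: -527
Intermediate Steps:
L(p) = 9
V(Y, F) = -1 + Y + 2*F (V(Y, F) = ((Y + F) + F) - 1*1 = ((F + Y) + F) - 1 = (Y + 2*F) - 1 = -1 + Y + 2*F)
(V(L(7), 27) - 2969) + 2380 = ((-1 + 9 + 2*27) - 2969) + 2380 = ((-1 + 9 + 54) - 2969) + 2380 = (62 - 2969) + 2380 = -2907 + 2380 = -527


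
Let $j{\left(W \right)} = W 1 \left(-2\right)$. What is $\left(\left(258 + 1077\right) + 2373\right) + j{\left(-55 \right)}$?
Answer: $3818$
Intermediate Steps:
$j{\left(W \right)} = - 2 W$ ($j{\left(W \right)} = W \left(-2\right) = - 2 W$)
$\left(\left(258 + 1077\right) + 2373\right) + j{\left(-55 \right)} = \left(\left(258 + 1077\right) + 2373\right) - -110 = \left(1335 + 2373\right) + 110 = 3708 + 110 = 3818$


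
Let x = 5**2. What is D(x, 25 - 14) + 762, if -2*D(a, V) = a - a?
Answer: 762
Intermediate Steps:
x = 25
D(a, V) = 0 (D(a, V) = -(a - a)/2 = -1/2*0 = 0)
D(x, 25 - 14) + 762 = 0 + 762 = 762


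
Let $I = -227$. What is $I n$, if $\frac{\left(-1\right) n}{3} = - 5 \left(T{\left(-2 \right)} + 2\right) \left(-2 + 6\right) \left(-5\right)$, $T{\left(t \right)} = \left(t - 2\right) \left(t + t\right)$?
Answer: $1225800$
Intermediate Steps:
$T{\left(t \right)} = 2 t \left(-2 + t\right)$ ($T{\left(t \right)} = \left(-2 + t\right) 2 t = 2 t \left(-2 + t\right)$)
$n = -5400$ ($n = - 3 - 5 \left(2 \left(-2\right) \left(-2 - 2\right) + 2\right) \left(-2 + 6\right) \left(-5\right) = - 3 - 5 \left(2 \left(-2\right) \left(-4\right) + 2\right) 4 \left(-5\right) = - 3 - 5 \left(16 + 2\right) \left(-20\right) = - 3 \left(-5\right) 18 \left(-20\right) = - 3 \left(\left(-90\right) \left(-20\right)\right) = \left(-3\right) 1800 = -5400$)
$I n = \left(-227\right) \left(-5400\right) = 1225800$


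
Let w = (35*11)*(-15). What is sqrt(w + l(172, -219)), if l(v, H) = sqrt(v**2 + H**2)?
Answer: sqrt(-5775 + sqrt(77545)) ≈ 74.139*I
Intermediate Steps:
l(v, H) = sqrt(H**2 + v**2)
w = -5775 (w = 385*(-15) = -5775)
sqrt(w + l(172, -219)) = sqrt(-5775 + sqrt((-219)**2 + 172**2)) = sqrt(-5775 + sqrt(47961 + 29584)) = sqrt(-5775 + sqrt(77545))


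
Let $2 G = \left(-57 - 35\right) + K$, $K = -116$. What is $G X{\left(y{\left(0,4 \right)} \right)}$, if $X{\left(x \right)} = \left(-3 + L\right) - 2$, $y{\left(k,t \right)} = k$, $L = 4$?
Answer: $104$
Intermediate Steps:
$X{\left(x \right)} = -1$ ($X{\left(x \right)} = \left(-3 + 4\right) - 2 = 1 - 2 = -1$)
$G = -104$ ($G = \frac{\left(-57 - 35\right) - 116}{2} = \frac{-92 - 116}{2} = \frac{1}{2} \left(-208\right) = -104$)
$G X{\left(y{\left(0,4 \right)} \right)} = \left(-104\right) \left(-1\right) = 104$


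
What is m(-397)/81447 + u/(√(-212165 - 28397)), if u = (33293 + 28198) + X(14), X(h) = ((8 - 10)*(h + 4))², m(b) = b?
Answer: -397/81447 - 62787*I*√240562/240562 ≈ -0.0048743 - 128.01*I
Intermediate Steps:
X(h) = (-8 - 2*h)² (X(h) = (-2*(4 + h))² = (-8 - 2*h)²)
u = 62787 (u = (33293 + 28198) + 4*(4 + 14)² = 61491 + 4*18² = 61491 + 4*324 = 61491 + 1296 = 62787)
m(-397)/81447 + u/(√(-212165 - 28397)) = -397/81447 + 62787/(√(-212165 - 28397)) = -397*1/81447 + 62787/(√(-240562)) = -397/81447 + 62787/((I*√240562)) = -397/81447 + 62787*(-I*√240562/240562) = -397/81447 - 62787*I*√240562/240562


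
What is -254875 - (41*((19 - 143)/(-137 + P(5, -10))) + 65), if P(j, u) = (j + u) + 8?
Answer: -17083522/67 ≈ -2.5498e+5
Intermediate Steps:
P(j, u) = 8 + j + u
-254875 - (41*((19 - 143)/(-137 + P(5, -10))) + 65) = -254875 - (41*((19 - 143)/(-137 + (8 + 5 - 10))) + 65) = -254875 - (41*(-124/(-137 + 3)) + 65) = -254875 - (41*(-124/(-134)) + 65) = -254875 - (41*(-124*(-1/134)) + 65) = -254875 - (41*(62/67) + 65) = -254875 - (2542/67 + 65) = -254875 - 1*6897/67 = -254875 - 6897/67 = -17083522/67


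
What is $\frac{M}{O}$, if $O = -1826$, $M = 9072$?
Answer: $- \frac{4536}{913} \approx -4.9682$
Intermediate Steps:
$\frac{M}{O} = \frac{9072}{-1826} = 9072 \left(- \frac{1}{1826}\right) = - \frac{4536}{913}$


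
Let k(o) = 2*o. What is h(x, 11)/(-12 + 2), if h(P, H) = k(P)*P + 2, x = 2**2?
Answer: -17/5 ≈ -3.4000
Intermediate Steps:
x = 4
h(P, H) = 2 + 2*P**2 (h(P, H) = (2*P)*P + 2 = 2*P**2 + 2 = 2 + 2*P**2)
h(x, 11)/(-12 + 2) = (2 + 2*4**2)/(-12 + 2) = (2 + 2*16)/(-10) = -(2 + 32)/10 = -1/10*34 = -17/5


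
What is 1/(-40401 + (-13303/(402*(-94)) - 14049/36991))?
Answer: -1397815908/56473199291447 ≈ -2.4752e-5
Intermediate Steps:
1/(-40401 + (-13303/(402*(-94)) - 14049/36991)) = 1/(-40401 + (-13303/(-37788) - 14049*1/36991)) = 1/(-40401 + (-13303*(-1/37788) - 14049/36991)) = 1/(-40401 + (13303/37788 - 14049/36991)) = 1/(-40401 - 38792339/1397815908) = 1/(-56473199291447/1397815908) = -1397815908/56473199291447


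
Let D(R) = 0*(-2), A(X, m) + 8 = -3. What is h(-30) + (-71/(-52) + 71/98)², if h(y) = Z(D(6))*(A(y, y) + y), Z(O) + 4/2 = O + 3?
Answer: -237828839/6492304 ≈ -36.632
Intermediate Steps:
A(X, m) = -11 (A(X, m) = -8 - 3 = -11)
D(R) = 0
Z(O) = 1 + O (Z(O) = -2 + (O + 3) = -2 + (3 + O) = 1 + O)
h(y) = -11 + y (h(y) = (1 + 0)*(-11 + y) = 1*(-11 + y) = -11 + y)
h(-30) + (-71/(-52) + 71/98)² = (-11 - 30) + (-71/(-52) + 71/98)² = -41 + (-71*(-1/52) + 71*(1/98))² = -41 + (71/52 + 71/98)² = -41 + (5325/2548)² = -41 + 28355625/6492304 = -237828839/6492304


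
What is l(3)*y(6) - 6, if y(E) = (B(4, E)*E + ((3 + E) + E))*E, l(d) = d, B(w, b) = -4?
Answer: -168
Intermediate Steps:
y(E) = E*(3 - 2*E) (y(E) = (-4*E + ((3 + E) + E))*E = (-4*E + (3 + 2*E))*E = (3 - 2*E)*E = E*(3 - 2*E))
l(3)*y(6) - 6 = 3*(6*(3 - 2*6)) - 6 = 3*(6*(3 - 12)) - 6 = 3*(6*(-9)) - 6 = 3*(-54) - 6 = -162 - 6 = -168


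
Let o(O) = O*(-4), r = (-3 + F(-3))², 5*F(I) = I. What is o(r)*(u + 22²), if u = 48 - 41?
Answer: -636336/25 ≈ -25453.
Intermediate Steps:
F(I) = I/5
u = 7
r = 324/25 (r = (-3 + (⅕)*(-3))² = (-3 - ⅗)² = (-18/5)² = 324/25 ≈ 12.960)
o(O) = -4*O
o(r)*(u + 22²) = (-4*324/25)*(7 + 22²) = -1296*(7 + 484)/25 = -1296/25*491 = -636336/25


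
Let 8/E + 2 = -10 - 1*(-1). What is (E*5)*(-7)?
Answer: 280/11 ≈ 25.455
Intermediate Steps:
E = -8/11 (E = 8/(-2 + (-10 - 1*(-1))) = 8/(-2 + (-10 + 1)) = 8/(-2 - 9) = 8/(-11) = 8*(-1/11) = -8/11 ≈ -0.72727)
(E*5)*(-7) = -8/11*5*(-7) = -40/11*(-7) = 280/11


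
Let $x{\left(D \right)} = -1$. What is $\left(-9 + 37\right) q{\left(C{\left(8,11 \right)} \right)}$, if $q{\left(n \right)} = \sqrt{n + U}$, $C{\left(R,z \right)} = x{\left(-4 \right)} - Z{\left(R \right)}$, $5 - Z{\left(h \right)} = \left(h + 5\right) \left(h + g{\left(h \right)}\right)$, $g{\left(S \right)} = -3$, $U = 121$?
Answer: $168 \sqrt{5} \approx 375.66$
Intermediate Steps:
$Z{\left(h \right)} = 5 - \left(-3 + h\right) \left(5 + h\right)$ ($Z{\left(h \right)} = 5 - \left(h + 5\right) \left(h - 3\right) = 5 - \left(5 + h\right) \left(-3 + h\right) = 5 - \left(-3 + h\right) \left(5 + h\right)$)
$C{\left(R,z \right)} = -21 + R^{2} + 2 R$ ($C{\left(R,z \right)} = -1 - \left(20 - R^{2} - 2 R\right) = -1 + \left(-20 + R^{2} + 2 R\right) = -21 + R^{2} + 2 R$)
$q{\left(n \right)} = \sqrt{121 + n}$ ($q{\left(n \right)} = \sqrt{n + 121} = \sqrt{121 + n}$)
$\left(-9 + 37\right) q{\left(C{\left(8,11 \right)} \right)} = \left(-9 + 37\right) \sqrt{121 + \left(-21 + 8^{2} + 2 \cdot 8\right)} = 28 \sqrt{121 + \left(-21 + 64 + 16\right)} = 28 \sqrt{121 + 59} = 28 \sqrt{180} = 28 \cdot 6 \sqrt{5} = 168 \sqrt{5}$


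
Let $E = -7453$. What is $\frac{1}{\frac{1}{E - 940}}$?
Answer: $-8393$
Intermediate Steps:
$\frac{1}{\frac{1}{E - 940}} = \frac{1}{\frac{1}{-7453 - 940}} = \frac{1}{\frac{1}{-8393}} = \frac{1}{- \frac{1}{8393}} = -8393$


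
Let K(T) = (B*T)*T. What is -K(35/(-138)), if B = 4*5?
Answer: -6125/4761 ≈ -1.2865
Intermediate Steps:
B = 20
K(T) = 20*T² (K(T) = (20*T)*T = 20*T²)
-K(35/(-138)) = -20*(35/(-138))² = -20*(35*(-1/138))² = -20*(-35/138)² = -20*1225/19044 = -1*6125/4761 = -6125/4761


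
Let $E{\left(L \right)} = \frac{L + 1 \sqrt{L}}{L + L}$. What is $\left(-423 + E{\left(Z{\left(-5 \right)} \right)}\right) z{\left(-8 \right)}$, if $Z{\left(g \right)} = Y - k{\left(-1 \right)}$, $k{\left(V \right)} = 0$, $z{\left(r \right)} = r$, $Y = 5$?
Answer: $3380 - \frac{4 \sqrt{5}}{5} \approx 3378.2$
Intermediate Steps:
$Z{\left(g \right)} = 5$ ($Z{\left(g \right)} = 5 - 0 = 5 + 0 = 5$)
$E{\left(L \right)} = \frac{L + \sqrt{L}}{2 L}$
$\left(-423 + E{\left(Z{\left(-5 \right)} \right)}\right) z{\left(-8 \right)} = \left(-423 + \left(\frac{1}{2} + \frac{1}{2 \sqrt{5}}\right)\right) \left(-8\right) = \left(-423 + \left(\frac{1}{2} + \frac{\frac{1}{5} \sqrt{5}}{2}\right)\right) \left(-8\right) = \left(-423 + \left(\frac{1}{2} + \frac{\sqrt{5}}{10}\right)\right) \left(-8\right) = \left(- \frac{845}{2} + \frac{\sqrt{5}}{10}\right) \left(-8\right) = 3380 - \frac{4 \sqrt{5}}{5}$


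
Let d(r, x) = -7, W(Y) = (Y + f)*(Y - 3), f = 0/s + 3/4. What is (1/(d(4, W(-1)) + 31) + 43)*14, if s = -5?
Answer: 7231/12 ≈ 602.58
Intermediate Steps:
f = 3/4 (f = 0/(-5) + 3/4 = 0*(-1/5) + 3*(1/4) = 0 + 3/4 = 3/4 ≈ 0.75000)
W(Y) = (-3 + Y)*(3/4 + Y) (W(Y) = (Y + 3/4)*(Y - 3) = (3/4 + Y)*(-3 + Y) = (-3 + Y)*(3/4 + Y))
(1/(d(4, W(-1)) + 31) + 43)*14 = (1/(-7 + 31) + 43)*14 = (1/24 + 43)*14 = (1033/24)*14 = 7231/12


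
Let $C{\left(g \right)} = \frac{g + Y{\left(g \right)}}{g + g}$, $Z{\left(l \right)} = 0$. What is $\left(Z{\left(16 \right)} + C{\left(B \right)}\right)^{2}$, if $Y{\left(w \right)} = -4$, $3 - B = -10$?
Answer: $\frac{81}{676} \approx 0.11982$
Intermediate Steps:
$B = 13$ ($B = 3 - -10 = 3 + 10 = 13$)
$C{\left(g \right)} = \frac{-4 + g}{2 g}$ ($C{\left(g \right)} = \frac{g - 4}{g + g} = \frac{-4 + g}{2 g}$)
$\left(Z{\left(16 \right)} + C{\left(B \right)}\right)^{2} = \left(0 + \frac{-4 + 13}{2 \cdot 13}\right)^{2} = \left(0 + \frac{1}{2} \cdot \frac{1}{13} \cdot 9\right)^{2} = \left(0 + \frac{9}{26}\right)^{2} = \left(\frac{9}{26}\right)^{2} = \frac{81}{676}$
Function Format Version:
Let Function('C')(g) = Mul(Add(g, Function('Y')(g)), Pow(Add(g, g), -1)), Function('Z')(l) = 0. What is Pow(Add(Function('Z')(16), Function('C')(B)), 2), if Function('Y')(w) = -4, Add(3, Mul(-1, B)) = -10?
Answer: Rational(81, 676) ≈ 0.11982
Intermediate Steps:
B = 13 (B = Add(3, Mul(-1, -10)) = Add(3, 10) = 13)
Function('C')(g) = Mul(Rational(1, 2), Pow(g, -1), Add(-4, g)) (Function('C')(g) = Mul(Add(g, -4), Pow(Add(g, g), -1)) = Mul(Add(-4, g), Pow(Mul(2, g), -1)) = Mul(Add(-4, g), Mul(Rational(1, 2), Pow(g, -1))) = Mul(Rational(1, 2), Pow(g, -1), Add(-4, g)))
Pow(Add(Function('Z')(16), Function('C')(B)), 2) = Pow(Add(0, Mul(Rational(1, 2), Pow(13, -1), Add(-4, 13))), 2) = Pow(Add(0, Mul(Rational(1, 2), Rational(1, 13), 9)), 2) = Pow(Add(0, Rational(9, 26)), 2) = Pow(Rational(9, 26), 2) = Rational(81, 676)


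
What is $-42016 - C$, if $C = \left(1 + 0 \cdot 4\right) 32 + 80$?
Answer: $-42128$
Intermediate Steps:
$C = 112$ ($C = \left(1 + 0\right) 32 + 80 = 1 \cdot 32 + 80 = 32 + 80 = 112$)
$-42016 - C = -42016 - 112 = -42128$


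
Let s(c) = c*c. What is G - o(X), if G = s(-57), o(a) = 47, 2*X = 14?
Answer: 3202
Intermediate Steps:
X = 7 (X = (½)*14 = 7)
s(c) = c²
G = 3249 (G = (-57)² = 3249)
G - o(X) = 3249 - 1*47 = 3249 - 47 = 3202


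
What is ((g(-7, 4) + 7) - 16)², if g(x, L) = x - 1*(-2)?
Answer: 196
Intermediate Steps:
g(x, L) = 2 + x (g(x, L) = x + 2 = 2 + x)
((g(-7, 4) + 7) - 16)² = (((2 - 7) + 7) - 16)² = ((-5 + 7) - 16)² = (2 - 16)² = (-14)² = 196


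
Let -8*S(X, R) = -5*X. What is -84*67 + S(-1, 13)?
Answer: -45029/8 ≈ -5628.6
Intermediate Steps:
S(X, R) = 5*X/8 (S(X, R) = -(-5)*X/8 = 5*X/8)
-84*67 + S(-1, 13) = -84*67 + (5/8)*(-1) = -5628 - 5/8 = -45029/8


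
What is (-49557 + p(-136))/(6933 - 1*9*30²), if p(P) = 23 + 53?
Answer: 49481/1167 ≈ 42.400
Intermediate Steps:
p(P) = 76
(-49557 + p(-136))/(6933 - 1*9*30²) = (-49557 + 76)/(6933 - 1*9*30²) = -49481/(6933 - 9*900) = -49481/(6933 - 8100) = -49481/(-1167) = -49481*(-1/1167) = 49481/1167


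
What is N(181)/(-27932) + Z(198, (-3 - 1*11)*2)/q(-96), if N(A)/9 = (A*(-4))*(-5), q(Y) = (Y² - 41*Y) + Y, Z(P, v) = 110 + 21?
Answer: -105426347/91170048 ≈ -1.1564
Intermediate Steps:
Z(P, v) = 131
q(Y) = Y² - 40*Y
N(A) = 180*A (N(A) = 9*((A*(-4))*(-5)) = 9*(-4*A*(-5)) = 9*(20*A) = 180*A)
N(181)/(-27932) + Z(198, (-3 - 1*11)*2)/q(-96) = (180*181)/(-27932) + 131/((-96*(-40 - 96))) = 32580*(-1/27932) + 131/((-96*(-136))) = -8145/6983 + 131/13056 = -105426347/91170048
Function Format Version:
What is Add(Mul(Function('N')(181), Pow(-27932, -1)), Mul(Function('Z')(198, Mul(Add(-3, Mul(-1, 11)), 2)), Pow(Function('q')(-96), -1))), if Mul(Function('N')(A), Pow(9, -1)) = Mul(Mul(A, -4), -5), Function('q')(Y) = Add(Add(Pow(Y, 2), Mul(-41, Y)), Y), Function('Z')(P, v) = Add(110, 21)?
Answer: Rational(-105426347, 91170048) ≈ -1.1564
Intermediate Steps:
Function('Z')(P, v) = 131
Function('q')(Y) = Add(Pow(Y, 2), Mul(-40, Y))
Function('N')(A) = Mul(180, A) (Function('N')(A) = Mul(9, Mul(Mul(A, -4), -5)) = Mul(9, Mul(Mul(-4, A), -5)) = Mul(9, Mul(20, A)) = Mul(180, A))
Add(Mul(Function('N')(181), Pow(-27932, -1)), Mul(Function('Z')(198, Mul(Add(-3, Mul(-1, 11)), 2)), Pow(Function('q')(-96), -1))) = Add(Mul(Mul(180, 181), Pow(-27932, -1)), Mul(131, Pow(Mul(-96, Add(-40, -96)), -1))) = Add(Mul(32580, Rational(-1, 27932)), Mul(131, Pow(Mul(-96, -136), -1))) = Add(Rational(-8145, 6983), Mul(131, Pow(13056, -1))) = Add(Rational(-8145, 6983), Mul(131, Rational(1, 13056))) = Add(Rational(-8145, 6983), Rational(131, 13056)) = Rational(-105426347, 91170048)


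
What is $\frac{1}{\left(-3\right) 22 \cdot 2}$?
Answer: $- \frac{1}{132} \approx -0.0075758$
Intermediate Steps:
$\frac{1}{\left(-3\right) 22 \cdot 2} = \frac{1}{\left(-66\right) 2} = \frac{1}{-132} = - \frac{1}{132}$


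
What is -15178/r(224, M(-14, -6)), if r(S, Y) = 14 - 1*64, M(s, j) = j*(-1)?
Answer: 7589/25 ≈ 303.56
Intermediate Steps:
M(s, j) = -j
r(S, Y) = -50 (r(S, Y) = 14 - 64 = -50)
-15178/r(224, M(-14, -6)) = -15178/(-50) = -15178*(-1/50) = 7589/25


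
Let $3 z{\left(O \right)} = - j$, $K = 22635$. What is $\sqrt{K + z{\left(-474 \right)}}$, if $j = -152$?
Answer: $\frac{\sqrt{204171}}{3} \approx 150.62$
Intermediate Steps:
$z{\left(O \right)} = \frac{152}{3}$ ($z{\left(O \right)} = \frac{\left(-1\right) \left(-152\right)}{3} = \frac{1}{3} \cdot 152 = \frac{152}{3}$)
$\sqrt{K + z{\left(-474 \right)}} = \sqrt{22635 + \frac{152}{3}} = \sqrt{\frac{68057}{3}} = \frac{\sqrt{204171}}{3}$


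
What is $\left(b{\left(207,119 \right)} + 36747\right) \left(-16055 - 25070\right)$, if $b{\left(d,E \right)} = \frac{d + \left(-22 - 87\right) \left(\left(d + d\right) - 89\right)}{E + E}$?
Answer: $- \frac{25587293500}{17} \approx -1.5051 \cdot 10^{9}$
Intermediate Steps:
$b{\left(d,E \right)} = \frac{9701 - 217 d}{2 E}$ ($b{\left(d,E \right)} = \frac{d - 109 \left(2 d - 89\right)}{2 E} = \left(d - 109 \left(-89 + 2 d\right)\right) \frac{1}{2 E} = \left(d - \left(-9701 + 218 d\right)\right) \frac{1}{2 E} = \left(9701 - 217 d\right) \frac{1}{2 E} = \frac{9701 - 217 d}{2 E}$)
$\left(b{\left(207,119 \right)} + 36747\right) \left(-16055 - 25070\right) = \left(\frac{9701 - 44919}{2 \cdot 119} + 36747\right) \left(-16055 - 25070\right) = \left(\frac{1}{2} \cdot \frac{1}{119} \left(9701 - 44919\right) + 36747\right) \left(-41125\right) = \left(\frac{1}{2} \cdot \frac{1}{119} \left(-35218\right) + 36747\right) \left(-41125\right) = \left(- \frac{17609}{119} + 36747\right) \left(-41125\right) = \frac{4355284}{119} \left(-41125\right) = - \frac{25587293500}{17}$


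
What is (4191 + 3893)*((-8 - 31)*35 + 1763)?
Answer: 3217432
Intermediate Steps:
(4191 + 3893)*((-8 - 31)*35 + 1763) = 8084*(-39*35 + 1763) = 8084*(-1365 + 1763) = 8084*398 = 3217432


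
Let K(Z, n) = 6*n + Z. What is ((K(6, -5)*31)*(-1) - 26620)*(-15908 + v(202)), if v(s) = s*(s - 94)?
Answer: -152875408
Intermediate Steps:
K(Z, n) = Z + 6*n
v(s) = s*(-94 + s)
((K(6, -5)*31)*(-1) - 26620)*(-15908 + v(202)) = (((6 + 6*(-5))*31)*(-1) - 26620)*(-15908 + 202*(-94 + 202)) = (((6 - 30)*31)*(-1) - 26620)*(-15908 + 202*108) = (-24*31*(-1) - 26620)*(-15908 + 21816) = (-744*(-1) - 26620)*5908 = (744 - 26620)*5908 = -25876*5908 = -152875408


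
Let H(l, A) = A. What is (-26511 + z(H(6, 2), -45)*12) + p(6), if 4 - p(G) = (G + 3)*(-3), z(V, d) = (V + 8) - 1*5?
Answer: -26420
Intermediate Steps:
z(V, d) = 3 + V (z(V, d) = (8 + V) - 5 = 3 + V)
p(G) = 13 + 3*G (p(G) = 4 - (G + 3)*(-3) = 4 - (3 + G)*(-3) = 4 - (-9 - 3*G) = 4 + (9 + 3*G) = 13 + 3*G)
(-26511 + z(H(6, 2), -45)*12) + p(6) = (-26511 + (3 + 2)*12) + (13 + 3*6) = (-26511 + 5*12) + (13 + 18) = (-26511 + 60) + 31 = -26451 + 31 = -26420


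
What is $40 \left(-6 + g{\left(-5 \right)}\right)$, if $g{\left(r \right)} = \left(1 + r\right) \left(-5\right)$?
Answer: $560$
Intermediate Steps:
$g{\left(r \right)} = -5 - 5 r$
$40 \left(-6 + g{\left(-5 \right)}\right) = 40 \left(-6 - -20\right) = 40 \left(-6 + \left(-5 + 25\right)\right) = 40 \left(-6 + 20\right) = 40 \cdot 14 = 560$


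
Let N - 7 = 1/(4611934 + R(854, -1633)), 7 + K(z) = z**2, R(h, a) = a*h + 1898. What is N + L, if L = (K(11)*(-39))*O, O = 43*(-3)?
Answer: 1846371864251/3219250 ≈ 5.7354e+5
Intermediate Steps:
R(h, a) = 1898 + a*h
K(z) = -7 + z**2
N = 22534751/3219250 (N = 7 + 1/(4611934 + (1898 - 1633*854)) = 7 + 1/(4611934 + (1898 - 1394582)) = 7 + 1/(4611934 - 1392684) = 7 + 1/3219250 = 22534751/3219250 ≈ 7.0000)
O = -129
L = 573534 (L = ((-7 + 11**2)*(-39))*(-129) = ((-7 + 121)*(-39))*(-129) = (114*(-39))*(-129) = -4446*(-129) = 573534)
N + L = 22534751/3219250 + 573534 = 1846371864251/3219250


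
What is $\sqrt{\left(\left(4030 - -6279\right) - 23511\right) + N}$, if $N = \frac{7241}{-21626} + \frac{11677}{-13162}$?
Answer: $\frac{i \sqrt{66858420644586016501}}{71160353} \approx 114.91 i$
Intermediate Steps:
$N = - \frac{86958211}{71160353}$ ($N = 7241 \left(- \frac{1}{21626}\right) + 11677 \left(- \frac{1}{13162}\right) = - \frac{7241}{21626} - \frac{11677}{13162} = - \frac{86958211}{71160353} \approx -1.222$)
$\sqrt{\left(\left(4030 - -6279\right) - 23511\right) + N} = \sqrt{\left(\left(4030 - -6279\right) - 23511\right) - \frac{86958211}{71160353}} = \sqrt{\left(\left(4030 + 6279\right) - 23511\right) - \frac{86958211}{71160353}} = \sqrt{\left(10309 - 23511\right) - \frac{86958211}{71160353}} = \sqrt{-13202 - \frac{86958211}{71160353}} = \sqrt{- \frac{939545938517}{71160353}} = \frac{i \sqrt{66858420644586016501}}{71160353}$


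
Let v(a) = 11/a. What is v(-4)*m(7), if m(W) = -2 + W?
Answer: -55/4 ≈ -13.750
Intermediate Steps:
v(-4)*m(7) = (11/(-4))*(-2 + 7) = (11*(-1/4))*5 = -11/4*5 = -55/4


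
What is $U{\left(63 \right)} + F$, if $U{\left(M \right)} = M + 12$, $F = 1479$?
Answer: $1554$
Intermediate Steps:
$U{\left(M \right)} = 12 + M$
$U{\left(63 \right)} + F = \left(12 + 63\right) + 1479 = 75 + 1479 = 1554$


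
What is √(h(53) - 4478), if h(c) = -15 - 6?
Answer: I*√4499 ≈ 67.075*I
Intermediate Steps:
h(c) = -21
√(h(53) - 4478) = √(-21 - 4478) = √(-4499) = I*√4499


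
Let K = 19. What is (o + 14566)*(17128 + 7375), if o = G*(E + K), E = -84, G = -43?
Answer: 425396583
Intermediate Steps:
o = 2795 (o = -43*(-84 + 19) = -43*(-65) = 2795)
(o + 14566)*(17128 + 7375) = (2795 + 14566)*(17128 + 7375) = 17361*24503 = 425396583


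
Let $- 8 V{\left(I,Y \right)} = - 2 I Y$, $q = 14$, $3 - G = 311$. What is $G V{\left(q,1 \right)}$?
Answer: $-1078$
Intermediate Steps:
$G = -308$ ($G = 3 - 311 = -308$)
$V{\left(I,Y \right)} = \frac{I Y}{4}$ ($V{\left(I,Y \right)} = - \frac{- 2 I Y}{8} = - \frac{\left(-2\right) I Y}{8} = \frac{I Y}{4}$)
$G V{\left(q,1 \right)} = - 308 \cdot \frac{1}{4} \cdot 14 \cdot 1 = \left(-308\right) \frac{7}{2} = -1078$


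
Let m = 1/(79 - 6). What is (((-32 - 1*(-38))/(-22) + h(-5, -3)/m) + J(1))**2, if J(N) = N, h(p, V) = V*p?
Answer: 145274809/121 ≈ 1.2006e+6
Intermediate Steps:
m = 1/73 ≈ 0.013699
(((-32 - 1*(-38))/(-22) + h(-5, -3)/m) + J(1))**2 = (((-32 - 1*(-38))/(-22) + (-3*(-5))/(1/73)) + 1)**2 = (((-32 + 38)*(-1/22) + 15*73) + 1)**2 = ((6*(-1/22) + 1095) + 1)**2 = ((-3/11 + 1095) + 1)**2 = (12042/11 + 1)**2 = (12053/11)**2 = 145274809/121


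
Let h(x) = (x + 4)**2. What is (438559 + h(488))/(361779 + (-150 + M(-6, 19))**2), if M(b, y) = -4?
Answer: 680623/385495 ≈ 1.7656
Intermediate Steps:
h(x) = (4 + x)**2
(438559 + h(488))/(361779 + (-150 + M(-6, 19))**2) = (438559 + (4 + 488)**2)/(361779 + (-150 - 4)**2) = (438559 + 492**2)/(361779 + (-154)**2) = (438559 + 242064)/(361779 + 23716) = 680623/385495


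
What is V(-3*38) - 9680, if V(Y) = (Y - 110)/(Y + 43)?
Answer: -687056/71 ≈ -9676.8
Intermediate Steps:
V(Y) = (-110 + Y)/(43 + Y)
V(-3*38) - 9680 = (-110 - 3*38)/(43 - 3*38) - 9680 = (-110 - 114)/(43 - 114) - 9680 = -224/(-71) - 9680 = -1/71*(-224) - 9680 = 224/71 - 9680 = -687056/71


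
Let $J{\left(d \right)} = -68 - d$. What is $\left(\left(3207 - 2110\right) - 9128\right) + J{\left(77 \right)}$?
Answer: $-8176$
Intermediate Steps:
$\left(\left(3207 - 2110\right) - 9128\right) + J{\left(77 \right)} = \left(\left(3207 - 2110\right) - 9128\right) - 145 = \left(1097 - 9128\right) - 145 = -8031 - 145 = -8176$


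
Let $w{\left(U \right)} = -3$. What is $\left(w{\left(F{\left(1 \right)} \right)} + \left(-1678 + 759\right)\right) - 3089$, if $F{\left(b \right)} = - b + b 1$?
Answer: $-4011$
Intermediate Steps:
$F{\left(b \right)} = 0$ ($F{\left(b \right)} = - b + b = 0$)
$\left(w{\left(F{\left(1 \right)} \right)} + \left(-1678 + 759\right)\right) - 3089 = \left(-3 + \left(-1678 + 759\right)\right) - 3089 = \left(-3 - 919\right) - 3089 = -922 - 3089 = -4011$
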